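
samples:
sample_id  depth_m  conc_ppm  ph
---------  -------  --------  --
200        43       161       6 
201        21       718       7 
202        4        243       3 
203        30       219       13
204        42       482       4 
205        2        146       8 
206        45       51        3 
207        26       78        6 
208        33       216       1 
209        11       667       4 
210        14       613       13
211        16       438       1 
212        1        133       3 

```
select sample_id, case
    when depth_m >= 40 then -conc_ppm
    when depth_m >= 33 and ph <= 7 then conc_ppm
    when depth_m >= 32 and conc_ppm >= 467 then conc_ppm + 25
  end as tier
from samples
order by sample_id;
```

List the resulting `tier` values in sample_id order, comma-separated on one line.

-161, NULL, NULL, NULL, -482, NULL, -51, NULL, 216, NULL, NULL, NULL, NULL

sample_id=200: depth_m >= 40 → -161
sample_id=201: (no match → NULL) → NULL
sample_id=202: (no match → NULL) → NULL
sample_id=203: (no match → NULL) → NULL
sample_id=204: depth_m >= 40 → -482
sample_id=205: (no match → NULL) → NULL
sample_id=206: depth_m >= 40 → -51
sample_id=207: (no match → NULL) → NULL
sample_id=208: depth_m >= 33 and ph <= 7 → 216
sample_id=209: (no match → NULL) → NULL
sample_id=210: (no match → NULL) → NULL
sample_id=211: (no match → NULL) → NULL
sample_id=212: (no match → NULL) → NULL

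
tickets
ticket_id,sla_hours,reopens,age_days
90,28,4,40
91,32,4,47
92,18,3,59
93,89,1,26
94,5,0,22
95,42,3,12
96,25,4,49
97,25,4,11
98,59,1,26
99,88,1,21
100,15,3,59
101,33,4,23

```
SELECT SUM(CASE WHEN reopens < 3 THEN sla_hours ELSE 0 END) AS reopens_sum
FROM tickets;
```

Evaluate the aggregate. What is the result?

ticket_id=90: ✗
ticket_id=91: ✗
ticket_id=92: ✗
ticket_id=93: ✓ → 89
ticket_id=94: ✓ → 5
ticket_id=95: ✗
ticket_id=96: ✗
ticket_id=97: ✗
ticket_id=98: ✓ → 59
ticket_id=99: ✓ → 88
ticket_id=100: ✗
ticket_id=101: ✗
reopens_sum = 89 + 5 + 59 + 88 = 241

241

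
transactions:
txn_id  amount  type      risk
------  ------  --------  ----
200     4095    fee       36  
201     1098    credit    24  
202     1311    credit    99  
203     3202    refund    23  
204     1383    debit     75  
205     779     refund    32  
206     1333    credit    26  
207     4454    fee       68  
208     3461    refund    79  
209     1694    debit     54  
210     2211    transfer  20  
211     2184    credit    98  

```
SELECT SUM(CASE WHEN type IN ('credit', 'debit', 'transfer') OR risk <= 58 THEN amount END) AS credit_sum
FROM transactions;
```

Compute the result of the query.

19290

txn_id=200: ✓ → 4095
txn_id=201: ✓ → 1098
txn_id=202: ✓ → 1311
txn_id=203: ✓ → 3202
txn_id=204: ✓ → 1383
txn_id=205: ✓ → 779
txn_id=206: ✓ → 1333
txn_id=207: ✗
txn_id=208: ✗
txn_id=209: ✓ → 1694
txn_id=210: ✓ → 2211
txn_id=211: ✓ → 2184
credit_sum = 4095 + 1098 + 1311 + 3202 + 1383 + 779 + 1333 + 1694 + 2211 + 2184 = 19290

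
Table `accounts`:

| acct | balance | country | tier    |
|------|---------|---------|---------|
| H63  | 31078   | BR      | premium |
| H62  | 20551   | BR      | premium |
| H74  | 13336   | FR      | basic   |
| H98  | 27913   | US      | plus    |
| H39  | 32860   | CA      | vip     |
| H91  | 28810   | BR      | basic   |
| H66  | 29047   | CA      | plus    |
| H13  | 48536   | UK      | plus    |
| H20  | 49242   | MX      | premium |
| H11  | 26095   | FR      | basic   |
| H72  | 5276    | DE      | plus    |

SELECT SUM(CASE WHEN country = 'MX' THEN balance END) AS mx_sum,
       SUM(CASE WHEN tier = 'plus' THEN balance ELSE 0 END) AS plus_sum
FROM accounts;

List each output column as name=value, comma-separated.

mx_sum=49242, plus_sum=110772

[mx_sum: country = 'MX']
acct=H63: ✗
acct=H62: ✗
acct=H74: ✗
acct=H98: ✗
acct=H39: ✗
acct=H91: ✗
acct=H66: ✗
acct=H13: ✗
acct=H20: ✓ → 49242
acct=H11: ✗
acct=H72: ✗
mx_sum = 49242
—
[plus_sum: tier = 'plus']
acct=H63: ✗
acct=H62: ✗
acct=H74: ✗
acct=H98: ✓ → 27913
acct=H39: ✗
acct=H91: ✗
acct=H66: ✓ → 29047
acct=H13: ✓ → 48536
acct=H20: ✗
acct=H11: ✗
acct=H72: ✓ → 5276
plus_sum = 27913 + 29047 + 48536 + 5276 = 110772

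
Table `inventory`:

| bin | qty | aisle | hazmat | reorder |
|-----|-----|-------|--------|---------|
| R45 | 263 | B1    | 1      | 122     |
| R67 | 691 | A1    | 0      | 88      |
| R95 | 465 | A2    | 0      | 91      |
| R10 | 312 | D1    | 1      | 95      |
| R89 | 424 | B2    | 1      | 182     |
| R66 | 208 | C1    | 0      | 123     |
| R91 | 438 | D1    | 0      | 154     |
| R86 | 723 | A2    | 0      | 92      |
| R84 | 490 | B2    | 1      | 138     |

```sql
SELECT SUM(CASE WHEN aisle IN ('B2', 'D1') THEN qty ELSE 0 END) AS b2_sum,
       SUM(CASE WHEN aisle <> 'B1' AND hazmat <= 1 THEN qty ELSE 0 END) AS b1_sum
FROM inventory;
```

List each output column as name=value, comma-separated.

[b2_sum: aisle IN ('B2', 'D1')]
bin=R45: ✗
bin=R67: ✗
bin=R95: ✗
bin=R10: ✓ → 312
bin=R89: ✓ → 424
bin=R66: ✗
bin=R91: ✓ → 438
bin=R86: ✗
bin=R84: ✓ → 490
b2_sum = 312 + 424 + 438 + 490 = 1664
—
[b1_sum: aisle <> 'B1' AND hazmat <= 1]
bin=R45: ✗
bin=R67: ✓ → 691
bin=R95: ✓ → 465
bin=R10: ✓ → 312
bin=R89: ✓ → 424
bin=R66: ✓ → 208
bin=R91: ✓ → 438
bin=R86: ✓ → 723
bin=R84: ✓ → 490
b1_sum = 691 + 465 + 312 + 424 + 208 + 438 + 723 + 490 = 3751

b2_sum=1664, b1_sum=3751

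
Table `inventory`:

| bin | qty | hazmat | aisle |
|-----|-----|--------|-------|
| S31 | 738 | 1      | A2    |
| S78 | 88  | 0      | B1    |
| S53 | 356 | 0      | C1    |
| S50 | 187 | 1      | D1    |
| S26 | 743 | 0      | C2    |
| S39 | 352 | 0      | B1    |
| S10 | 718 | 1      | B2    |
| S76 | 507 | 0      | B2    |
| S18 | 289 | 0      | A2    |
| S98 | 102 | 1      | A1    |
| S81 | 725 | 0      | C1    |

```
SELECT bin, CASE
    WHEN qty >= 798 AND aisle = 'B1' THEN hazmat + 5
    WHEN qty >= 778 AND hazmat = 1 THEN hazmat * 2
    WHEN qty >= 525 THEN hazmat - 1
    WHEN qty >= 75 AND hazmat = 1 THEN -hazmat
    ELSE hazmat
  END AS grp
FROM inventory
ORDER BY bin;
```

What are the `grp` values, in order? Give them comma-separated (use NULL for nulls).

0, 0, -1, 0, 0, -1, 0, 0, 0, -1, -1

bin=S10: qty >= 525 → 0
bin=S18: ELSE → 0
bin=S26: qty >= 525 → -1
bin=S31: qty >= 525 → 0
bin=S39: ELSE → 0
bin=S50: qty >= 75 AND hazmat = 1 → -1
bin=S53: ELSE → 0
bin=S76: ELSE → 0
bin=S78: ELSE → 0
bin=S81: qty >= 525 → -1
bin=S98: qty >= 75 AND hazmat = 1 → -1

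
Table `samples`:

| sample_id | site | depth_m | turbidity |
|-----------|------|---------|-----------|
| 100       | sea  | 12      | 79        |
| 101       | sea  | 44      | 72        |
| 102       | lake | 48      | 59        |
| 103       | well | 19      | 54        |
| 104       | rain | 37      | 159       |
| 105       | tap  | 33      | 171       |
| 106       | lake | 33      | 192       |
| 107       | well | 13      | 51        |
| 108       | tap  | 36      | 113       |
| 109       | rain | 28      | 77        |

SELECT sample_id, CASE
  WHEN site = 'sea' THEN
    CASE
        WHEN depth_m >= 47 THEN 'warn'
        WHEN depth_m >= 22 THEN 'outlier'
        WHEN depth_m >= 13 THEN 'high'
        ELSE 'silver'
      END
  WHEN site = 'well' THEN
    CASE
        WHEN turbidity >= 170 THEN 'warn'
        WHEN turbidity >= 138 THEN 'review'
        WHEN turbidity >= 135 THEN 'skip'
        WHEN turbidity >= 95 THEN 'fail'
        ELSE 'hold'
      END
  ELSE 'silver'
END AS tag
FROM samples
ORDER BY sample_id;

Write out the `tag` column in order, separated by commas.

silver, outlier, silver, hold, silver, silver, silver, hold, silver, silver

sample_id=100: site='sea' → inner[ELSE] → silver
sample_id=101: site='sea' → inner[depth_m >= 22] → outlier
sample_id=102: site='lake' → outer ELSE → silver
sample_id=103: site='well' → inner[ELSE] → hold
sample_id=104: site='rain' → outer ELSE → silver
sample_id=105: site='tap' → outer ELSE → silver
sample_id=106: site='lake' → outer ELSE → silver
sample_id=107: site='well' → inner[ELSE] → hold
sample_id=108: site='tap' → outer ELSE → silver
sample_id=109: site='rain' → outer ELSE → silver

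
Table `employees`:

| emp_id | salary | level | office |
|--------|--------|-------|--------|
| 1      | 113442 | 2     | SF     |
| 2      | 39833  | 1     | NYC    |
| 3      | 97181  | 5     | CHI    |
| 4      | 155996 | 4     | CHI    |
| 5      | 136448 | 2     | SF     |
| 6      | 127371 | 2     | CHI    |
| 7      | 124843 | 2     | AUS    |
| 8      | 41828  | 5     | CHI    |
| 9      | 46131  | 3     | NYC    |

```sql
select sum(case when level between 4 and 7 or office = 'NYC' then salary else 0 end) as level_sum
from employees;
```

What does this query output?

emp_id=1: ✗
emp_id=2: ✓ → 39833
emp_id=3: ✓ → 97181
emp_id=4: ✓ → 155996
emp_id=5: ✗
emp_id=6: ✗
emp_id=7: ✗
emp_id=8: ✓ → 41828
emp_id=9: ✓ → 46131
level_sum = 39833 + 97181 + 155996 + 41828 + 46131 = 380969

380969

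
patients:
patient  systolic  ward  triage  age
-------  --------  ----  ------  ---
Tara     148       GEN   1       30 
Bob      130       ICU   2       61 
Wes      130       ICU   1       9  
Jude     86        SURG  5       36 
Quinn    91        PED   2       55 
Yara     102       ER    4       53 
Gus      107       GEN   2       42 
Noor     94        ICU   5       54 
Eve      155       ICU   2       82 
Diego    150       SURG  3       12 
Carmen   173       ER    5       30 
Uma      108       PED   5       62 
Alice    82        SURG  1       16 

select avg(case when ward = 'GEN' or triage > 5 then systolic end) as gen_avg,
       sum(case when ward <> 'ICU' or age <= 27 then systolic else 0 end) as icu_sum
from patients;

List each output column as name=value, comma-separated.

[gen_avg: ward = 'GEN' or triage > 5]
patient=Tara: ✓ → 148
patient=Bob: ✗
patient=Wes: ✗
patient=Jude: ✗
patient=Quinn: ✗
patient=Yara: ✗
patient=Gus: ✓ → 107
patient=Noor: ✗
patient=Eve: ✗
patient=Diego: ✗
patient=Carmen: ✗
patient=Uma: ✗
patient=Alice: ✗
gen_avg = (148 + 107) / 2 = 127.5
—
[icu_sum: ward <> 'ICU' or age <= 27]
patient=Tara: ✓ → 148
patient=Bob: ✗
patient=Wes: ✓ → 130
patient=Jude: ✓ → 86
patient=Quinn: ✓ → 91
patient=Yara: ✓ → 102
patient=Gus: ✓ → 107
patient=Noor: ✗
patient=Eve: ✗
patient=Diego: ✓ → 150
patient=Carmen: ✓ → 173
patient=Uma: ✓ → 108
patient=Alice: ✓ → 82
icu_sum = 148 + 130 + 86 + 91 + 102 + 107 + 150 + 173 + 108 + 82 = 1177

gen_avg=127.5, icu_sum=1177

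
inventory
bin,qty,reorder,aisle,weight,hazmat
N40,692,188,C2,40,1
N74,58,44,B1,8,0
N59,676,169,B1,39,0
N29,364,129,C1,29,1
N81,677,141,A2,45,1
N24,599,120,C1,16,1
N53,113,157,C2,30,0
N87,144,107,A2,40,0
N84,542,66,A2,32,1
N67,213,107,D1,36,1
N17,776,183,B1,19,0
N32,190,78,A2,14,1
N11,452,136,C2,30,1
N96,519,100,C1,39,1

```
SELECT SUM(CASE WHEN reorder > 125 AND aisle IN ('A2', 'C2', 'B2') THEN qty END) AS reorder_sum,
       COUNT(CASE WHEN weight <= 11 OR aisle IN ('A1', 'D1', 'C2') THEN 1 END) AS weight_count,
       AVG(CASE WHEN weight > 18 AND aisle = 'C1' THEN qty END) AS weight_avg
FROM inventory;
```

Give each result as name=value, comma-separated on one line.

[reorder_sum: reorder > 125 AND aisle IN ('A2', 'C2', 'B2')]
bin=N40: ✓ → 692
bin=N74: ✗
bin=N59: ✗
bin=N29: ✗
bin=N81: ✓ → 677
bin=N24: ✗
bin=N53: ✓ → 113
bin=N87: ✗
bin=N84: ✗
bin=N67: ✗
bin=N17: ✗
bin=N32: ✗
bin=N11: ✓ → 452
bin=N96: ✗
reorder_sum = 692 + 677 + 113 + 452 = 1934
—
[weight_count: weight <= 11 OR aisle IN ('A1', 'D1', 'C2')]
bin=N40: ✓ → 1
bin=N74: ✓ → 1
bin=N59: ✗
bin=N29: ✗
bin=N81: ✗
bin=N24: ✗
bin=N53: ✓ → 1
bin=N87: ✗
bin=N84: ✗
bin=N67: ✓ → 1
bin=N17: ✗
bin=N32: ✗
bin=N11: ✓ → 1
bin=N96: ✗
weight_count = COUNT(1, 1, 1, 1, 1) = 5
—
[weight_avg: weight > 18 AND aisle = 'C1']
bin=N40: ✗
bin=N74: ✗
bin=N59: ✗
bin=N29: ✓ → 364
bin=N81: ✗
bin=N24: ✗
bin=N53: ✗
bin=N87: ✗
bin=N84: ✗
bin=N67: ✗
bin=N17: ✗
bin=N32: ✗
bin=N11: ✗
bin=N96: ✓ → 519
weight_avg = (364 + 519) / 2 = 441.5

reorder_sum=1934, weight_count=5, weight_avg=441.5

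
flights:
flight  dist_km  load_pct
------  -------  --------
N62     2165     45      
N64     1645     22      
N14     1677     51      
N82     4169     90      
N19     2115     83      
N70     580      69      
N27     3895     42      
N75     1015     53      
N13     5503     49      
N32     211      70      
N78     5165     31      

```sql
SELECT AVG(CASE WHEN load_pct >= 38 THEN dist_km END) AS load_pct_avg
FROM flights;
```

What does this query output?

2370

flight=N62: ✓ → 2165
flight=N64: ✗
flight=N14: ✓ → 1677
flight=N82: ✓ → 4169
flight=N19: ✓ → 2115
flight=N70: ✓ → 580
flight=N27: ✓ → 3895
flight=N75: ✓ → 1015
flight=N13: ✓ → 5503
flight=N32: ✓ → 211
flight=N78: ✗
load_pct_avg = (2165 + 1677 + 4169 + 2115 + 580 + 3895 + 1015 + 5503 + 211) / 9 = 2370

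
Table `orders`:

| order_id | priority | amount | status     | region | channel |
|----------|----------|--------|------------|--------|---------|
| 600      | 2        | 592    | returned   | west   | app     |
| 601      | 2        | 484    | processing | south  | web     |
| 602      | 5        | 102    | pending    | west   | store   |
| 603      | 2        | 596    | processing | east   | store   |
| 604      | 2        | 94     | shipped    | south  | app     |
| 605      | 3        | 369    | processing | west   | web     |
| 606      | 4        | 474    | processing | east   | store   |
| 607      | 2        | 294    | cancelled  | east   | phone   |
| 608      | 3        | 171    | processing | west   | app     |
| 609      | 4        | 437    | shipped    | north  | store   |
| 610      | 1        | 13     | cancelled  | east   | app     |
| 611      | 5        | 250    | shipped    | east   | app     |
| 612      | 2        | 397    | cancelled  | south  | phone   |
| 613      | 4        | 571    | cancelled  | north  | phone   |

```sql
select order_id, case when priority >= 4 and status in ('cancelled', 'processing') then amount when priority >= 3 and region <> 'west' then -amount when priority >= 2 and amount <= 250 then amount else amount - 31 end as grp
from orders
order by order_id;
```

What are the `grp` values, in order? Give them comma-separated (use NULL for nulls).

order_id=600: ELSE → 561
order_id=601: ELSE → 453
order_id=602: priority >= 2 and amount <= 250 → 102
order_id=603: ELSE → 565
order_id=604: priority >= 2 and amount <= 250 → 94
order_id=605: ELSE → 338
order_id=606: priority >= 4 and status in ('cancelled', 'processing') → 474
order_id=607: ELSE → 263
order_id=608: priority >= 2 and amount <= 250 → 171
order_id=609: priority >= 3 and region <> 'west' → -437
order_id=610: ELSE → -18
order_id=611: priority >= 3 and region <> 'west' → -250
order_id=612: ELSE → 366
order_id=613: priority >= 4 and status in ('cancelled', 'processing') → 571

561, 453, 102, 565, 94, 338, 474, 263, 171, -437, -18, -250, 366, 571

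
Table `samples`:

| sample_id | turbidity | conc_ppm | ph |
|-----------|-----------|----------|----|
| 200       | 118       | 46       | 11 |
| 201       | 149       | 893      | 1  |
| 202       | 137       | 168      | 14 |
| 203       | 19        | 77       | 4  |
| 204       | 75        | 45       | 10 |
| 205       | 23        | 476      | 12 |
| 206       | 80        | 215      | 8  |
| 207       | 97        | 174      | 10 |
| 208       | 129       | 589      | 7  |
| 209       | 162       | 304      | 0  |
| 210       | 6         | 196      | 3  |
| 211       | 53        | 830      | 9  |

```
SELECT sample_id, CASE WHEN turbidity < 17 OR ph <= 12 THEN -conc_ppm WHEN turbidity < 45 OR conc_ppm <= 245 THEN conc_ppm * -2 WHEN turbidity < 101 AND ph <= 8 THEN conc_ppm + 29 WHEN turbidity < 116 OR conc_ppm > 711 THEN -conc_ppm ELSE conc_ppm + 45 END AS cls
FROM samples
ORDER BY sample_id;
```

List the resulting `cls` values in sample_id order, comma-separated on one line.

-46, -893, -336, -77, -45, -476, -215, -174, -589, -304, -196, -830

sample_id=200: turbidity < 17 OR ph <= 12 → -46
sample_id=201: turbidity < 17 OR ph <= 12 → -893
sample_id=202: turbidity < 45 OR conc_ppm <= 245 → -336
sample_id=203: turbidity < 17 OR ph <= 12 → -77
sample_id=204: turbidity < 17 OR ph <= 12 → -45
sample_id=205: turbidity < 17 OR ph <= 12 → -476
sample_id=206: turbidity < 17 OR ph <= 12 → -215
sample_id=207: turbidity < 17 OR ph <= 12 → -174
sample_id=208: turbidity < 17 OR ph <= 12 → -589
sample_id=209: turbidity < 17 OR ph <= 12 → -304
sample_id=210: turbidity < 17 OR ph <= 12 → -196
sample_id=211: turbidity < 17 OR ph <= 12 → -830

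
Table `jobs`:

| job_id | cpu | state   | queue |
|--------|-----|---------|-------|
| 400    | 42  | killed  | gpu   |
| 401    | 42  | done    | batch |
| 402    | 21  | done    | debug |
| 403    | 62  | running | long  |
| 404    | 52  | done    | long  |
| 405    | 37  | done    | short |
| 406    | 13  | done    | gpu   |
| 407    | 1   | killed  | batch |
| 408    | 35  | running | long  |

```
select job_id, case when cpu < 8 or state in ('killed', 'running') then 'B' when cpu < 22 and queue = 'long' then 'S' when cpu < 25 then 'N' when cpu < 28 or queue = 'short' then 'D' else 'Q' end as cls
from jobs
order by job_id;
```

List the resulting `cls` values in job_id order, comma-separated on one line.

job_id=400: cpu < 8 or state in ('killed', 'running') → B
job_id=401: ELSE → Q
job_id=402: cpu < 25 → N
job_id=403: cpu < 8 or state in ('killed', 'running') → B
job_id=404: ELSE → Q
job_id=405: cpu < 28 or queue = 'short' → D
job_id=406: cpu < 25 → N
job_id=407: cpu < 8 or state in ('killed', 'running') → B
job_id=408: cpu < 8 or state in ('killed', 'running') → B

B, Q, N, B, Q, D, N, B, B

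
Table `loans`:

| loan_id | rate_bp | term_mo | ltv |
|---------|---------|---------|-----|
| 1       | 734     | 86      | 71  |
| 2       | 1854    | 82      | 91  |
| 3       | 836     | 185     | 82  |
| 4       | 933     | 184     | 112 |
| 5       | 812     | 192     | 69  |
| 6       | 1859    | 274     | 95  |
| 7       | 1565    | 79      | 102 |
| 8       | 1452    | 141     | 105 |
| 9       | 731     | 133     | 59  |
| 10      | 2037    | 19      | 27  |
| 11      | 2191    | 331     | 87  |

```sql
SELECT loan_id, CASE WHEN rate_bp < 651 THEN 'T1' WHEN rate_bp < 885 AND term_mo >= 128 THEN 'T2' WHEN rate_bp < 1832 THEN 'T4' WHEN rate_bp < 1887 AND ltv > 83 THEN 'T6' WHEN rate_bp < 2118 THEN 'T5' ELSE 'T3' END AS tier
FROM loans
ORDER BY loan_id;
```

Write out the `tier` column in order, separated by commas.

loan_id=1: rate_bp < 1832 → T4
loan_id=2: rate_bp < 1887 AND ltv > 83 → T6
loan_id=3: rate_bp < 885 AND term_mo >= 128 → T2
loan_id=4: rate_bp < 1832 → T4
loan_id=5: rate_bp < 885 AND term_mo >= 128 → T2
loan_id=6: rate_bp < 1887 AND ltv > 83 → T6
loan_id=7: rate_bp < 1832 → T4
loan_id=8: rate_bp < 1832 → T4
loan_id=9: rate_bp < 885 AND term_mo >= 128 → T2
loan_id=10: rate_bp < 2118 → T5
loan_id=11: ELSE → T3

T4, T6, T2, T4, T2, T6, T4, T4, T2, T5, T3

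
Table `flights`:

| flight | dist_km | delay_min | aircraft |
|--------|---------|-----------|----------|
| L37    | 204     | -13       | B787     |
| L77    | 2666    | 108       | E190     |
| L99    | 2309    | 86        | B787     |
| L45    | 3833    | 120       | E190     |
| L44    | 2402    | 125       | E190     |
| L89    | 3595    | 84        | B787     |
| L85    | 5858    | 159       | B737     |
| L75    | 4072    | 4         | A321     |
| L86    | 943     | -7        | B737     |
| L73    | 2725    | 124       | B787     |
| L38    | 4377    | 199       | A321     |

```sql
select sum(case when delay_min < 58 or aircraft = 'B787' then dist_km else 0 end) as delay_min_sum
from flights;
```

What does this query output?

flight=L37: ✓ → 204
flight=L77: ✗
flight=L99: ✓ → 2309
flight=L45: ✗
flight=L44: ✗
flight=L89: ✓ → 3595
flight=L85: ✗
flight=L75: ✓ → 4072
flight=L86: ✓ → 943
flight=L73: ✓ → 2725
flight=L38: ✗
delay_min_sum = 204 + 2309 + 3595 + 4072 + 943 + 2725 = 13848

13848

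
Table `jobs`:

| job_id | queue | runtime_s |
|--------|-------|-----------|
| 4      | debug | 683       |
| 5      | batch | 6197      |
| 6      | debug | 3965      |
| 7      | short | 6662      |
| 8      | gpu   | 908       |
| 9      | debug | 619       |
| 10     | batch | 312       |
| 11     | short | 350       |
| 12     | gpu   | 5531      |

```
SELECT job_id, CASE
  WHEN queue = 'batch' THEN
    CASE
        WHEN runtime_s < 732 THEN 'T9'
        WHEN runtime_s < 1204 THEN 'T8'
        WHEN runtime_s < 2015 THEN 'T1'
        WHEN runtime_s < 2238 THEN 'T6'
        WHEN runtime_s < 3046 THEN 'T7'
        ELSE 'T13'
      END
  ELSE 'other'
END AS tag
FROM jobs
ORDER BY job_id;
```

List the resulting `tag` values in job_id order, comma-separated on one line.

other, T13, other, other, other, other, T9, other, other

job_id=4: queue='debug' → outer ELSE → other
job_id=5: queue='batch' → inner[ELSE] → T13
job_id=6: queue='debug' → outer ELSE → other
job_id=7: queue='short' → outer ELSE → other
job_id=8: queue='gpu' → outer ELSE → other
job_id=9: queue='debug' → outer ELSE → other
job_id=10: queue='batch' → inner[runtime_s < 732] → T9
job_id=11: queue='short' → outer ELSE → other
job_id=12: queue='gpu' → outer ELSE → other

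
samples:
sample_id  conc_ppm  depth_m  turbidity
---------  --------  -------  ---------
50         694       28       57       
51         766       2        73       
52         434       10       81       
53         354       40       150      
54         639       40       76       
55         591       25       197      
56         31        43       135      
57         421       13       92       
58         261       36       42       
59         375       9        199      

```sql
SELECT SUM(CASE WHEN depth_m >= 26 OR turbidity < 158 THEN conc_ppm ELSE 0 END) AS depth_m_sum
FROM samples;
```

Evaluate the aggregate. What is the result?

3600

sample_id=50: ✓ → 694
sample_id=51: ✓ → 766
sample_id=52: ✓ → 434
sample_id=53: ✓ → 354
sample_id=54: ✓ → 639
sample_id=55: ✗
sample_id=56: ✓ → 31
sample_id=57: ✓ → 421
sample_id=58: ✓ → 261
sample_id=59: ✗
depth_m_sum = 694 + 766 + 434 + 354 + 639 + 31 + 421 + 261 = 3600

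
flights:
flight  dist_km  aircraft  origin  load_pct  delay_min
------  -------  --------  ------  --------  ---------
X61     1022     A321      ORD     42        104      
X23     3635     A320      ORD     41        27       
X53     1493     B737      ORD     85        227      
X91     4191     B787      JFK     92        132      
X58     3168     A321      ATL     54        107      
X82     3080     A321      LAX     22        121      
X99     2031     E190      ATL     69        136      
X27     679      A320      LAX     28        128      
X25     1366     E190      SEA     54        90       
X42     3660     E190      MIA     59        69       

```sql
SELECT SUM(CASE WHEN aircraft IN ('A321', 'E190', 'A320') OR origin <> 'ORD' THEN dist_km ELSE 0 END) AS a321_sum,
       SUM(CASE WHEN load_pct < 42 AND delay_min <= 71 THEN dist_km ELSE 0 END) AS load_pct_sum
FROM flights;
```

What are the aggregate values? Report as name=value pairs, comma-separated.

[a321_sum: aircraft IN ('A321', 'E190', 'A320') OR origin <> 'ORD']
flight=X61: ✓ → 1022
flight=X23: ✓ → 3635
flight=X53: ✗
flight=X91: ✓ → 4191
flight=X58: ✓ → 3168
flight=X82: ✓ → 3080
flight=X99: ✓ → 2031
flight=X27: ✓ → 679
flight=X25: ✓ → 1366
flight=X42: ✓ → 3660
a321_sum = 1022 + 3635 + 4191 + 3168 + 3080 + 2031 + 679 + 1366 + 3660 = 22832
—
[load_pct_sum: load_pct < 42 AND delay_min <= 71]
flight=X61: ✗
flight=X23: ✓ → 3635
flight=X53: ✗
flight=X91: ✗
flight=X58: ✗
flight=X82: ✗
flight=X99: ✗
flight=X27: ✗
flight=X25: ✗
flight=X42: ✗
load_pct_sum = 3635

a321_sum=22832, load_pct_sum=3635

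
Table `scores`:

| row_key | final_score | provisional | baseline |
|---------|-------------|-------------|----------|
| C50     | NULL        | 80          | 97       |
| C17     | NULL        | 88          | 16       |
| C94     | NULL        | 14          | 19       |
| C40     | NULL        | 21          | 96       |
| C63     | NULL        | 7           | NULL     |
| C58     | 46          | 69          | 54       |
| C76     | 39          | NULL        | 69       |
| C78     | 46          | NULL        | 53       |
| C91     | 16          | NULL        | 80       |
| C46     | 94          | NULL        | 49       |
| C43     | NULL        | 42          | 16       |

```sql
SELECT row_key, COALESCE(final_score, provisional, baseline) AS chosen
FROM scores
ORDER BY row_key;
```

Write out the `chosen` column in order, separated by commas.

88, 21, 42, 94, 80, 46, 7, 39, 46, 16, 14

row_key=C17: final_score=NULL, provisional=88 → 88
row_key=C40: final_score=NULL, provisional=21 → 21
row_key=C43: final_score=NULL, provisional=42 → 42
row_key=C46: final_score=94 → 94
row_key=C50: final_score=NULL, provisional=80 → 80
row_key=C58: final_score=46 → 46
row_key=C63: final_score=NULL, provisional=7 → 7
row_key=C76: final_score=39 → 39
row_key=C78: final_score=46 → 46
row_key=C91: final_score=16 → 16
row_key=C94: final_score=NULL, provisional=14 → 14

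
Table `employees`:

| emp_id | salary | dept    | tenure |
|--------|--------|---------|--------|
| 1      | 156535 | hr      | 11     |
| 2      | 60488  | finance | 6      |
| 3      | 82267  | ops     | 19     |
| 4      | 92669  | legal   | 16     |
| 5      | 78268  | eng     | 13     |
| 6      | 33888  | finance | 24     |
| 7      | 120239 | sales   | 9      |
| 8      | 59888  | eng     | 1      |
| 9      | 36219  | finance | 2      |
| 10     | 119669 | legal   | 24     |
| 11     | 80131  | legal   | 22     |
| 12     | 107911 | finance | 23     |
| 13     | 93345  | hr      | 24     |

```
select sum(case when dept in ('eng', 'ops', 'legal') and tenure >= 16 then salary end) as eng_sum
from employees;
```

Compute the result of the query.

emp_id=1: ✗
emp_id=2: ✗
emp_id=3: ✓ → 82267
emp_id=4: ✓ → 92669
emp_id=5: ✗
emp_id=6: ✗
emp_id=7: ✗
emp_id=8: ✗
emp_id=9: ✗
emp_id=10: ✓ → 119669
emp_id=11: ✓ → 80131
emp_id=12: ✗
emp_id=13: ✗
eng_sum = 82267 + 92669 + 119669 + 80131 = 374736

374736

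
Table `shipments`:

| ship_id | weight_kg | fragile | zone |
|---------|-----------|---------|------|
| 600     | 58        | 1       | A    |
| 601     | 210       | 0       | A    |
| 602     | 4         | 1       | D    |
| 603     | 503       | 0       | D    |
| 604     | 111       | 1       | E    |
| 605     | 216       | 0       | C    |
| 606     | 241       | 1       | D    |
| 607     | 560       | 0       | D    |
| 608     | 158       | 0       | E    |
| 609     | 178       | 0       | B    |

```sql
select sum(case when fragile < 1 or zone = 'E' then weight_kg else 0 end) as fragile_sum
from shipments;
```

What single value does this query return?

ship_id=600: ✗
ship_id=601: ✓ → 210
ship_id=602: ✗
ship_id=603: ✓ → 503
ship_id=604: ✓ → 111
ship_id=605: ✓ → 216
ship_id=606: ✗
ship_id=607: ✓ → 560
ship_id=608: ✓ → 158
ship_id=609: ✓ → 178
fragile_sum = 210 + 503 + 111 + 216 + 560 + 158 + 178 = 1936

1936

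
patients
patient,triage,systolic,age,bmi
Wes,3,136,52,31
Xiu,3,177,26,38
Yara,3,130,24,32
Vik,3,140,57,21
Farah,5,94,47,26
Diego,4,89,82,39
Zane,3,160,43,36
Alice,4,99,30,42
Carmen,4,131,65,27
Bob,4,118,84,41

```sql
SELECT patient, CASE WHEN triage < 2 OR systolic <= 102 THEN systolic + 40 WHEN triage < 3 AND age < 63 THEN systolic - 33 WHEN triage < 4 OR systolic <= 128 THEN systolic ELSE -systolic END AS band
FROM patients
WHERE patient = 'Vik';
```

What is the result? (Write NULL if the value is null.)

patient = Vik: triage=3, systolic=140, age=57, bmi=21.
triage < 2 OR systolic <= 102 → false
triage < 3 AND age < 63 → false
triage < 4 OR systolic <= 128 → true → 140

140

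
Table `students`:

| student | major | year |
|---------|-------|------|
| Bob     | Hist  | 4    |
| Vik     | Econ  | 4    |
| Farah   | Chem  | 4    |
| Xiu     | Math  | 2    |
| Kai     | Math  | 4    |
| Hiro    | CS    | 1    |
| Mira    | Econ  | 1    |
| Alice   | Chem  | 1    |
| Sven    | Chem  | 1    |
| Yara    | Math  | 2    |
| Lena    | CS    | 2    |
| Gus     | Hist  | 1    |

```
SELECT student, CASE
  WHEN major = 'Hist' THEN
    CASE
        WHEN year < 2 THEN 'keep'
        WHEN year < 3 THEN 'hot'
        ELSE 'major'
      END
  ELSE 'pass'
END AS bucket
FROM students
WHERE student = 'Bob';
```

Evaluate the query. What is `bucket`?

major

student = Bob: major=Hist, year=4.
major='Hist' → inner[ELSE] → major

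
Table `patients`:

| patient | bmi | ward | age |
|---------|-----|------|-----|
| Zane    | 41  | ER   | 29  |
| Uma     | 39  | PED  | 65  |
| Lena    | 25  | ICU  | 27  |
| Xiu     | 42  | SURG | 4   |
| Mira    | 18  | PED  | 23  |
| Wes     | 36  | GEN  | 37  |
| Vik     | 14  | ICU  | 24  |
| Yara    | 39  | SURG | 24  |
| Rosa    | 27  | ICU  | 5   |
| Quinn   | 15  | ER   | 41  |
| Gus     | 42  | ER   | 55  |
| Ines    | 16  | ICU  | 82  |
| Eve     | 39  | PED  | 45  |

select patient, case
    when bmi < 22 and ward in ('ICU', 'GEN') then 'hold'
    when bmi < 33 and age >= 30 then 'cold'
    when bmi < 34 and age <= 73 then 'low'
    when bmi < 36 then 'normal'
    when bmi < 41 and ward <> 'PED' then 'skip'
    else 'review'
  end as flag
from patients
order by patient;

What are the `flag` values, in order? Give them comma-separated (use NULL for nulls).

patient=Eve: ELSE → review
patient=Gus: ELSE → review
patient=Ines: bmi < 22 and ward in ('ICU', 'GEN') → hold
patient=Lena: bmi < 34 and age <= 73 → low
patient=Mira: bmi < 34 and age <= 73 → low
patient=Quinn: bmi < 33 and age >= 30 → cold
patient=Rosa: bmi < 34 and age <= 73 → low
patient=Uma: ELSE → review
patient=Vik: bmi < 22 and ward in ('ICU', 'GEN') → hold
patient=Wes: bmi < 41 and ward <> 'PED' → skip
patient=Xiu: ELSE → review
patient=Yara: bmi < 41 and ward <> 'PED' → skip
patient=Zane: ELSE → review

review, review, hold, low, low, cold, low, review, hold, skip, review, skip, review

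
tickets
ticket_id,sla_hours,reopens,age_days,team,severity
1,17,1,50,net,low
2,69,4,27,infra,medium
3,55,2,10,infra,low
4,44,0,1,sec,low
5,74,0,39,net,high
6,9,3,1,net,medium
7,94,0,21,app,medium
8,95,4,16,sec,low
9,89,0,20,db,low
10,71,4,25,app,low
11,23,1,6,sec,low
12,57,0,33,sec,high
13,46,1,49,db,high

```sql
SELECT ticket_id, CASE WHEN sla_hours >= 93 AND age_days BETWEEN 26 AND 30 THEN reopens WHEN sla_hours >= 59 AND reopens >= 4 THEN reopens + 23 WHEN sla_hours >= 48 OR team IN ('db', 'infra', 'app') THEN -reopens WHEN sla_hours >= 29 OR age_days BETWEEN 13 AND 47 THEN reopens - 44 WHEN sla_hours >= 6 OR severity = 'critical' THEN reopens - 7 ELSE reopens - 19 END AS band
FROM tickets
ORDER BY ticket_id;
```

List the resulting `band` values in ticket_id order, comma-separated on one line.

-6, 27, -2, -44, 0, -4, 0, 27, 0, 27, -6, 0, -1

ticket_id=1: sla_hours >= 6 OR severity = 'critical' → -6
ticket_id=2: sla_hours >= 59 AND reopens >= 4 → 27
ticket_id=3: sla_hours >= 48 OR team IN ('db', 'infra', 'app') → -2
ticket_id=4: sla_hours >= 29 OR age_days BETWEEN 13 AND 47 → -44
ticket_id=5: sla_hours >= 48 OR team IN ('db', 'infra', 'app') → 0
ticket_id=6: sla_hours >= 6 OR severity = 'critical' → -4
ticket_id=7: sla_hours >= 48 OR team IN ('db', 'infra', 'app') → 0
ticket_id=8: sla_hours >= 59 AND reopens >= 4 → 27
ticket_id=9: sla_hours >= 48 OR team IN ('db', 'infra', 'app') → 0
ticket_id=10: sla_hours >= 59 AND reopens >= 4 → 27
ticket_id=11: sla_hours >= 6 OR severity = 'critical' → -6
ticket_id=12: sla_hours >= 48 OR team IN ('db', 'infra', 'app') → 0
ticket_id=13: sla_hours >= 48 OR team IN ('db', 'infra', 'app') → -1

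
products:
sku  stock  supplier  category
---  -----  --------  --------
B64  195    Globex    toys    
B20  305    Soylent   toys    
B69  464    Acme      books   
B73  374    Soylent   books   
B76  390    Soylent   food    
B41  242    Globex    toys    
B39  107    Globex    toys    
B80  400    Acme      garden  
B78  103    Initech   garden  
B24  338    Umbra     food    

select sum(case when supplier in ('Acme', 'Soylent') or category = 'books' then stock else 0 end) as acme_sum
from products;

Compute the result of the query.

1933

sku=B64: ✗
sku=B20: ✓ → 305
sku=B69: ✓ → 464
sku=B73: ✓ → 374
sku=B76: ✓ → 390
sku=B41: ✗
sku=B39: ✗
sku=B80: ✓ → 400
sku=B78: ✗
sku=B24: ✗
acme_sum = 305 + 464 + 374 + 390 + 400 = 1933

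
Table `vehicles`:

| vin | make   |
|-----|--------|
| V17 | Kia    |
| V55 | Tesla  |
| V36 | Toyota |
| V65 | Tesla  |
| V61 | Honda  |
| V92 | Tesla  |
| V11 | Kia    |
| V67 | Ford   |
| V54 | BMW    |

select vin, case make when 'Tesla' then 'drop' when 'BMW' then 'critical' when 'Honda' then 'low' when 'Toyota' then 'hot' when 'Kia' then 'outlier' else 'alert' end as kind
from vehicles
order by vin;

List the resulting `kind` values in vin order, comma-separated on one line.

outlier, outlier, hot, critical, drop, low, drop, alert, drop

vin=V11: make='Kia' → outlier
vin=V17: make='Kia' → outlier
vin=V36: make='Toyota' → hot
vin=V54: make='BMW' → critical
vin=V55: make='Tesla' → drop
vin=V61: make='Honda' → low
vin=V65: make='Tesla' → drop
vin=V67: ELSE → alert
vin=V92: make='Tesla' → drop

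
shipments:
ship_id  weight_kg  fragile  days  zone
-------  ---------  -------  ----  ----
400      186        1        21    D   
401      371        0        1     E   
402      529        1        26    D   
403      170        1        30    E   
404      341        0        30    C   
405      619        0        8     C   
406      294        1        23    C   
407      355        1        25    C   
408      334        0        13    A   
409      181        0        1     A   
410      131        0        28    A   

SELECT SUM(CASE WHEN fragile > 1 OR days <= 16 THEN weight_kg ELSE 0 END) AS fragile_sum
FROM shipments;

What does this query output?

1505

ship_id=400: ✗
ship_id=401: ✓ → 371
ship_id=402: ✗
ship_id=403: ✗
ship_id=404: ✗
ship_id=405: ✓ → 619
ship_id=406: ✗
ship_id=407: ✗
ship_id=408: ✓ → 334
ship_id=409: ✓ → 181
ship_id=410: ✗
fragile_sum = 371 + 619 + 334 + 181 = 1505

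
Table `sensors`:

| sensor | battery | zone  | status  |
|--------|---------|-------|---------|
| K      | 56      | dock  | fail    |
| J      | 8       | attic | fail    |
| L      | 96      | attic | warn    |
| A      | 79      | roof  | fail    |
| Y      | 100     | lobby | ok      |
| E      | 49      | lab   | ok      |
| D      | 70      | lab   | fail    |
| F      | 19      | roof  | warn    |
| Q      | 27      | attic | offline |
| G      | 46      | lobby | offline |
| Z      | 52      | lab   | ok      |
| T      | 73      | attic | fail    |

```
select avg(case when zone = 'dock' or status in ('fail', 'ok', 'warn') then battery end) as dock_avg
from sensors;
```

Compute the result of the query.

60.2

sensor=K: ✓ → 56
sensor=J: ✓ → 8
sensor=L: ✓ → 96
sensor=A: ✓ → 79
sensor=Y: ✓ → 100
sensor=E: ✓ → 49
sensor=D: ✓ → 70
sensor=F: ✓ → 19
sensor=Q: ✗
sensor=G: ✗
sensor=Z: ✓ → 52
sensor=T: ✓ → 73
dock_avg = (56 + 8 + 96 + 79 + 100 + 49 + 70 + 19 + 52 + 73) / 10 = 60.2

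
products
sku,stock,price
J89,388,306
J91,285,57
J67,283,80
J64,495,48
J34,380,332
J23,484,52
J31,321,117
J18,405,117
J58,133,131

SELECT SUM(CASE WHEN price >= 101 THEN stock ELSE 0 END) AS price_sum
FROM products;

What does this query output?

1627

sku=J89: ✓ → 388
sku=J91: ✗
sku=J67: ✗
sku=J64: ✗
sku=J34: ✓ → 380
sku=J23: ✗
sku=J31: ✓ → 321
sku=J18: ✓ → 405
sku=J58: ✓ → 133
price_sum = 388 + 380 + 321 + 405 + 133 = 1627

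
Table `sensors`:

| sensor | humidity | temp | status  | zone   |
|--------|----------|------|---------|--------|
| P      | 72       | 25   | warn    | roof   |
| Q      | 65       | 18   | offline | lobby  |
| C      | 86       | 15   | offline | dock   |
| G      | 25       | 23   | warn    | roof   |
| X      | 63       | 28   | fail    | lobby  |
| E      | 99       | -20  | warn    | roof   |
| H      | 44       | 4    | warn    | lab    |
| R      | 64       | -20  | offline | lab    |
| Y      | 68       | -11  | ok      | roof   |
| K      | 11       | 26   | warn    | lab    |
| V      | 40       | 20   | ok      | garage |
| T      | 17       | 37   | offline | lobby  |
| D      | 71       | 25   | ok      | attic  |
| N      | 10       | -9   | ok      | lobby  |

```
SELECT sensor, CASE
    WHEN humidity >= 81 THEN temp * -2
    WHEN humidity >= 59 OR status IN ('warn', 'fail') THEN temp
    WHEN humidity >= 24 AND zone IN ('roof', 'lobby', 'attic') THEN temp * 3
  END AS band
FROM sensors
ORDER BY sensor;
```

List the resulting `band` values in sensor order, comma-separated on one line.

-30, 25, 40, 23, 4, 26, NULL, 25, 18, -20, NULL, NULL, 28, -11

sensor=C: humidity >= 81 → -30
sensor=D: humidity >= 59 OR status IN ('warn', 'fail') → 25
sensor=E: humidity >= 81 → 40
sensor=G: humidity >= 59 OR status IN ('warn', 'fail') → 23
sensor=H: humidity >= 59 OR status IN ('warn', 'fail') → 4
sensor=K: humidity >= 59 OR status IN ('warn', 'fail') → 26
sensor=N: (no match → NULL) → NULL
sensor=P: humidity >= 59 OR status IN ('warn', 'fail') → 25
sensor=Q: humidity >= 59 OR status IN ('warn', 'fail') → 18
sensor=R: humidity >= 59 OR status IN ('warn', 'fail') → -20
sensor=T: (no match → NULL) → NULL
sensor=V: (no match → NULL) → NULL
sensor=X: humidity >= 59 OR status IN ('warn', 'fail') → 28
sensor=Y: humidity >= 59 OR status IN ('warn', 'fail') → -11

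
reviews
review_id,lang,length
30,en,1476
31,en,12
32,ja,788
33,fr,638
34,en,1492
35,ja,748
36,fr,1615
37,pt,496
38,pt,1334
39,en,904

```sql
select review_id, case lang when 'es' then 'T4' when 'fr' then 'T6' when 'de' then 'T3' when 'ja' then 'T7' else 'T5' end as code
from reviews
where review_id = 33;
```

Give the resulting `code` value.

review_id = 33: lang=fr, length=638.
lang='es' → false
lang='fr' → true → T6

T6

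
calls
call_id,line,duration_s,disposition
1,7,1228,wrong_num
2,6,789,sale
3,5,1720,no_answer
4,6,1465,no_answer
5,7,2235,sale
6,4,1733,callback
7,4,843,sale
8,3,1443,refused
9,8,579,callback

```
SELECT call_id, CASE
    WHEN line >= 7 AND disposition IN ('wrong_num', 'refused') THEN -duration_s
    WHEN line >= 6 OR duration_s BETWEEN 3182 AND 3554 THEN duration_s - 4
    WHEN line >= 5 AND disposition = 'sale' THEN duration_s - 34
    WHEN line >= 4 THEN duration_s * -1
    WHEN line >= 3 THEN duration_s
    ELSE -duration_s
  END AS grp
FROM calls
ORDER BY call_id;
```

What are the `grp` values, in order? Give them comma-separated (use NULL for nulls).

call_id=1: line >= 7 AND disposition IN ('wrong_num', 'refused') → -1228
call_id=2: line >= 6 OR duration_s BETWEEN 3182 AND 3554 → 785
call_id=3: line >= 4 → -1720
call_id=4: line >= 6 OR duration_s BETWEEN 3182 AND 3554 → 1461
call_id=5: line >= 6 OR duration_s BETWEEN 3182 AND 3554 → 2231
call_id=6: line >= 4 → -1733
call_id=7: line >= 4 → -843
call_id=8: line >= 3 → 1443
call_id=9: line >= 6 OR duration_s BETWEEN 3182 AND 3554 → 575

-1228, 785, -1720, 1461, 2231, -1733, -843, 1443, 575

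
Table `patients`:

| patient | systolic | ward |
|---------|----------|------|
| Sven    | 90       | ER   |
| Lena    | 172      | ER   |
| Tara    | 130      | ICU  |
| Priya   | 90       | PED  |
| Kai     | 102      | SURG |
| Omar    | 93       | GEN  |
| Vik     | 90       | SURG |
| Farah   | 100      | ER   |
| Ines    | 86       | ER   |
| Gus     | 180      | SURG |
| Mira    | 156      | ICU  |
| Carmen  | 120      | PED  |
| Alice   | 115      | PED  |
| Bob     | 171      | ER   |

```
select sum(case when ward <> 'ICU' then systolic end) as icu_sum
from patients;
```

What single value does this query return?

patient=Sven: ✓ → 90
patient=Lena: ✓ → 172
patient=Tara: ✗
patient=Priya: ✓ → 90
patient=Kai: ✓ → 102
patient=Omar: ✓ → 93
patient=Vik: ✓ → 90
patient=Farah: ✓ → 100
patient=Ines: ✓ → 86
patient=Gus: ✓ → 180
patient=Mira: ✗
patient=Carmen: ✓ → 120
patient=Alice: ✓ → 115
patient=Bob: ✓ → 171
icu_sum = 90 + 172 + 90 + 102 + 93 + 90 + 100 + 86 + 180 + 120 + 115 + 171 = 1409

1409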